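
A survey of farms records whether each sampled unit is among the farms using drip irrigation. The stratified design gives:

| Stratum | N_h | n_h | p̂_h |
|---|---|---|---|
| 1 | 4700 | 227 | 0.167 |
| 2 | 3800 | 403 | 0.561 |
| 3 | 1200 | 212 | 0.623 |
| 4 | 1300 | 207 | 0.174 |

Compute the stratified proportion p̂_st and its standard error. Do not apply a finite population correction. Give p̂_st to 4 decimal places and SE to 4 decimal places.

N = 11000; stratum weights W_h = N_h/N.
p̂_st = Σ W_h p̂_h = (4700·0.167 + 3800·0.561 + 1200·0.623 + 1300·0.174)/11000 = 0.35368
V̂(p̂_st) = Σ W_h² p̂_h(1−p̂_h)/(n_h−1):
  stratum 1: (4700/11000)²·0.167·0.833/226 = 0.000112373
  stratum 2: (3800/11000)²·0.561·0.439/402 = 7.31111e-05
  stratum 3: (1200/11000)²·0.623·0.377/211 = 1.32472e-05
  stratum 4: (1300/11000)²·0.174·0.826/206 = 9.74459e-06
V̂(p̂_st) = 0.000208476; SE = √V̂ = 0.0144387

p̂_st ≈ 0.3537, SE ≈ 0.0144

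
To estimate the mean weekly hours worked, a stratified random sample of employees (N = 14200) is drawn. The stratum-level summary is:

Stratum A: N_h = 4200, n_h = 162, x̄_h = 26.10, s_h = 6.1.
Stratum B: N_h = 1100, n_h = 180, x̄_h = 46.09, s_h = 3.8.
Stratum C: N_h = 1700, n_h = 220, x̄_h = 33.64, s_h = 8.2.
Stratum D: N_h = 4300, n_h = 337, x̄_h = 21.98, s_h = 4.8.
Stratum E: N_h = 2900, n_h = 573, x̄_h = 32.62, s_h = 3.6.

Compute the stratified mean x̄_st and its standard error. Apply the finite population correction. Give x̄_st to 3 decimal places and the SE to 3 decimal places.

x̄_st ≈ 28.635, SE ≈ 0.173

x̄_st = Σ W_h x̄_h = (4200·26.10 + 1100·46.09 + 1700·33.64 + 4300·21.98 + 2900·32.62)/14200 = 28.63514
V̂(x̄_st) = Σ W_h² (1 − n_h/N_h) s_h²/n_h, with W_h = N_h/N and N = 14200:
  stratum A: (4200/14200)²·(1 − 162/4200)·6.1²/162 = 0.019319
  stratum B: (1100/14200)²·(1 − 180/1100)·3.8²/180 = 0.000402623
  stratum C: (1700/14200)²·(1 − 220/1700)·8.2²/220 = 0.00381363
  stratum D: (4300/14200)²·(1 − 337/4300)·4.8²/337 = 0.00577788
  stratum E: (2900/14200)²·(1 − 573/2900)·3.6²/573 = 0.000756952
V̂(x̄_st) = 0.03007
SE(x̄_st) = √0.03007 = 0.173407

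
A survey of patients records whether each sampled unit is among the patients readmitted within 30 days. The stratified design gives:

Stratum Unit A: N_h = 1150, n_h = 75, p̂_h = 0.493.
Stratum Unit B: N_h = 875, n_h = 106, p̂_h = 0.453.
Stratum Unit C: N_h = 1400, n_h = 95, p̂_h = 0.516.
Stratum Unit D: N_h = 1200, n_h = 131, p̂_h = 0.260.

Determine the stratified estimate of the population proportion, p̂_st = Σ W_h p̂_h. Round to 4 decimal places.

N = 4625; stratum weights W_h = N_h/N.
p̂_st = Σ W_h p̂_h = (1150·0.493 + 875·0.453 + 1400·0.516 + 1200·0.260)/4625 = 0.43194

p̂_st ≈ 0.4319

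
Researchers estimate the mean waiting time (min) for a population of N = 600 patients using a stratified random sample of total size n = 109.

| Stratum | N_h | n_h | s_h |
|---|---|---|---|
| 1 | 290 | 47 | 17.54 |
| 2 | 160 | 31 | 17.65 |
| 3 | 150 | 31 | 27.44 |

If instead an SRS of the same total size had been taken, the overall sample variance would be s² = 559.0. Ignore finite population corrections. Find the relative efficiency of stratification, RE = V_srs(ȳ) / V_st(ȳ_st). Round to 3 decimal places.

V̂(ȳ_st) = Σ W_h² s_h²/n_h, with W_h = N_h/N and N = 600:
  stratum 1: (290/600)²·17.54²/47 = 1.52917
  stratum 2: (160/600)²·17.65²/31 = 0.714604
  stratum 3: (150/600)²·27.44²/31 = 1.51805
V_st = 3.76182
V_srs = s²/n = 559.0/109 = 5.12844
Relative efficiency = V_srs / V_st = 5.12844/3.76182 = 1.3633

RE ≈ 1.363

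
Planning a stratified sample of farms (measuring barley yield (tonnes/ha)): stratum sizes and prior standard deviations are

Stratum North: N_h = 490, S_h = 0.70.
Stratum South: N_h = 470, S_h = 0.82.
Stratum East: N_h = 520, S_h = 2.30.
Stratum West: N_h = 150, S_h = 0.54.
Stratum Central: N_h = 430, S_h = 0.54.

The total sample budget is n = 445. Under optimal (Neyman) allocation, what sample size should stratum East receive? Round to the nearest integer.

238

Neyman allocation: n_h = n · N_h S_h / Σ N_i S_i, with n = 445.
  stratum North: N_h·S_h = 490·0.70 = 343.00
  stratum South: N_h·S_h = 470·0.82 = 385.40
  stratum East: N_h·S_h = 520·2.30 = 1196.00
  stratum West: N_h·S_h = 150·0.54 = 81.00
  stratum Central: N_h·S_h = 430·0.54 = 232.20
Σ N_h S_h = 2237.60
n for stratum East = 445·1196.00/2237.60 = 237.853 → 238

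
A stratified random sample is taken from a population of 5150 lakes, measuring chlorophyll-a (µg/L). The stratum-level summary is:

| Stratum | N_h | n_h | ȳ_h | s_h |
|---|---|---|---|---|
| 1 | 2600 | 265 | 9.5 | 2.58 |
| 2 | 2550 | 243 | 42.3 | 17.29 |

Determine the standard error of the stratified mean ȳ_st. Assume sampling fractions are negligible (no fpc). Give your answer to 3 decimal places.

V̂(ȳ_st) = Σ W_h² s_h²/n_h, with W_h = N_h/N and N = 5150:
  stratum 1: (2600/5150)²·2.58²/265 = 0.00640215
  stratum 2: (2550/5150)²·17.29²/243 = 0.301613
V̂(ȳ_st) = 0.308015
SE(ȳ_st) = √0.308015 = 0.554991

SE(ȳ_st) ≈ 0.555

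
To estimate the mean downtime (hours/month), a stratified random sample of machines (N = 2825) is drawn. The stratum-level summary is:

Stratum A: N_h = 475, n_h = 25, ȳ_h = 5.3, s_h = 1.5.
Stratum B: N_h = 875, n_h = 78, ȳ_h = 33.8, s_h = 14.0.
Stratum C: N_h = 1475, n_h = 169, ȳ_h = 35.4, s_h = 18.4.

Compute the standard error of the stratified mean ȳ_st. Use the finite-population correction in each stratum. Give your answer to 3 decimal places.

V̂(ȳ_st) = Σ W_h² (1 − n_h/N_h) s_h²/n_h, with W_h = N_h/N and N = 2825:
  stratum A: (475/2825)²·(1 − 25/475)·1.5²/25 = 0.00241053
  stratum B: (875/2825)²·(1 − 78/875)·14.0²/78 = 0.219579
  stratum C: (1475/2825)²·(1 − 169/1475)·18.4²/169 = 0.483557
V̂(ȳ_st) = 0.705546
SE(ȳ_st) = √0.705546 = 0.839968

SE(ȳ_st) ≈ 0.840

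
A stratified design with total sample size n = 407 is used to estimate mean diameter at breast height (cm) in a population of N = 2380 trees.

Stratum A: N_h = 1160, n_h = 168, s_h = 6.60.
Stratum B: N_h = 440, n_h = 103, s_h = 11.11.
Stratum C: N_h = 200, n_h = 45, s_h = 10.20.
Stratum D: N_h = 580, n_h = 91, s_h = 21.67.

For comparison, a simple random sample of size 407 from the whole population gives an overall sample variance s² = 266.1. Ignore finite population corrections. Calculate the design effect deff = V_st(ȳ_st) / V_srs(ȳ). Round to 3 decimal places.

deff ≈ 0.651

V̂(ȳ_st) = Σ W_h² s_h²/n_h, with W_h = N_h/N and N = 2380:
  stratum A: (1160/2380)²·6.60²/168 = 0.0615943
  stratum B: (440/2380)²·11.11²/103 = 0.0409583
  stratum C: (200/2380)²·10.20²/45 = 0.0163265
  stratum D: (580/2380)²·21.67²/91 = 0.306463
V_st = 0.425343
V_srs = s²/n = 266.1/407 = 0.653808
deff = V_st / V_srs = 0.425343/0.653808 = 0.6506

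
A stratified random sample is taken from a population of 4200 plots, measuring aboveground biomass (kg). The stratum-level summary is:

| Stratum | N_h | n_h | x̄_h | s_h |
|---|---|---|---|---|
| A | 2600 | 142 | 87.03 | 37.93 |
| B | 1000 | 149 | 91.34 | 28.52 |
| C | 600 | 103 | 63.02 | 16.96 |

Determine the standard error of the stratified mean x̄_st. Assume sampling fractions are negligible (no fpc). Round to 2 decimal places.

SE(x̄_st) ≈ 2.06

V̂(x̄_st) = Σ W_h² s_h²/n_h, with W_h = N_h/N and N = 4200:
  stratum A: (2600/4200)²·37.93²/142 = 3.88263
  stratum B: (1000/4200)²·28.52²/149 = 0.309467
  stratum C: (600/4200)²·16.96²/103 = 0.0569926
V̂(x̄_st) = 4.24908
SE(x̄_st) = √4.24908 = 2.06133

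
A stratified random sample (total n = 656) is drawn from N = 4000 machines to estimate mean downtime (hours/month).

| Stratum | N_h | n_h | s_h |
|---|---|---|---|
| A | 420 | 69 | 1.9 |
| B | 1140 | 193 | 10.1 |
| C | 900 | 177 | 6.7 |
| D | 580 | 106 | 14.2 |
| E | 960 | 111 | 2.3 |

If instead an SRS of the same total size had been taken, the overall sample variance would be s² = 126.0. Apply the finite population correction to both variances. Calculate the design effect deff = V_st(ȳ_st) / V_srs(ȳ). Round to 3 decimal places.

V̂(ȳ_st) = Σ W_h² (1 − n_h/N_h) s_h²/n_h, with W_h = N_h/N and N = 4000:
  stratum A: (420/4000)²·(1 − 69/420)·1.9²/69 = 0.000482053
  stratum B: (1140/4000)²·(1 − 193/1140)·10.1²/193 = 0.0356632
  stratum C: (900/4000)²·(1 − 177/900)·6.7²/177 = 0.0103142
  stratum D: (580/4000)²·(1 − 106/580)·14.2²/106 = 0.0326857
  stratum E: (960/4000)²·(1 − 111/960)·2.3²/111 = 0.00242768
V_st = 0.0815728
V_srs = (1 − 656/4000)·126.0/656 = 0.160573
deff = V_st / V_srs = 0.0815728/0.160573 = 0.5080

deff ≈ 0.508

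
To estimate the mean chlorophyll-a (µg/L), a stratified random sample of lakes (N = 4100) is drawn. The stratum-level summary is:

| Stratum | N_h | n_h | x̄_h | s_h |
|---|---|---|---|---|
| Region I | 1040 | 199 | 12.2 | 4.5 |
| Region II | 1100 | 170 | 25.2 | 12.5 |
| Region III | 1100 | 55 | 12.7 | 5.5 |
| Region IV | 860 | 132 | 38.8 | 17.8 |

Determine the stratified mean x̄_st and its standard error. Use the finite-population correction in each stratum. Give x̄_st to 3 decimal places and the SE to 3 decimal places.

x̄_st ≈ 21.401, SE ≈ 0.434

x̄_st = Σ W_h x̄_h = (1040·12.2 + 1100·25.2 + 1100·12.7 + 860·38.8)/4100 = 21.40146
V̂(x̄_st) = Σ W_h² (1 − n_h/N_h) s_h²/n_h, with W_h = N_h/N and N = 4100:
  stratum Region I: (1040/4100)²·(1 − 199/1040)·4.5²/199 = 0.00529461
  stratum Region II: (1100/4100)²·(1 − 170/1100)·12.5²/170 = 0.0559344
  stratum Region III: (1100/4100)²·(1 − 55/1100)·5.5²/55 = 0.0376101
  stratum Region IV: (860/4100)²·(1 − 132/860)·17.8²/132 = 0.0893981
V̂(x̄_st) = 0.188237
SE(x̄_st) = √0.188237 = 0.433863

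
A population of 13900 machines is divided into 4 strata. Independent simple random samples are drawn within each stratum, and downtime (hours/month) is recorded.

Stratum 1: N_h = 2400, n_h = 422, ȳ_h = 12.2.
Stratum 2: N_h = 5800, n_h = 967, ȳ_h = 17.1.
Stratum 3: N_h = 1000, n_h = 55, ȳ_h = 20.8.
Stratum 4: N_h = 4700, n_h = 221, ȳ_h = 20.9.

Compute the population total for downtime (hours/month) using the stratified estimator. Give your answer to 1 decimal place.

τ̂_st ≈ 247490.0

τ̂_st = Σ N_h ȳ_h = 2400·12.2 + 5800·17.1 + 1000·20.8 + 4700·20.9 = 247490.0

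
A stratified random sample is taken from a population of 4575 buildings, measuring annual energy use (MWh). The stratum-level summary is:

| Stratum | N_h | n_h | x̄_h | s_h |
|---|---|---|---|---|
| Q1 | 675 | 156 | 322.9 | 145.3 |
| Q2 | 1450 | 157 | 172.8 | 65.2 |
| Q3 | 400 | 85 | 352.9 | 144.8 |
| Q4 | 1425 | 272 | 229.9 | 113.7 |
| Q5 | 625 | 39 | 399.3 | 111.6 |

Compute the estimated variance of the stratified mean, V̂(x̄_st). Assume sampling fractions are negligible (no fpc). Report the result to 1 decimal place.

V̂(x̄_st) ≈ 18.1

V̂(x̄_st) = Σ W_h² s_h²/n_h, with W_h = N_h/N and N = 4575:
  stratum Q1: (675/4575)²·145.3²/156 = 2.94599
  stratum Q2: (1450/4575)²·65.2²/157 = 2.71988
  stratum Q3: (400/4575)²·144.8²/85 = 1.88563
  stratum Q4: (1425/4575)²·113.7²/272 = 4.61105
  stratum Q5: (625/4575)²·111.6²/39 = 5.95994
V̂(x̄_st) = 18.1225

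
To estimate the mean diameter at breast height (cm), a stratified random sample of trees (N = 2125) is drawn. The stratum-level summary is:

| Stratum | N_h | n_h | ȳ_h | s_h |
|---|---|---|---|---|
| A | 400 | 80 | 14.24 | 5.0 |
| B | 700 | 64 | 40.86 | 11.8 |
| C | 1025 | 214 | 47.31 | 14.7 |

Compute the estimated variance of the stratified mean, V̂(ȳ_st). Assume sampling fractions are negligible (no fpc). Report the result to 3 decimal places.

V̂(ȳ_st) ≈ 0.482

V̂(ȳ_st) = Σ W_h² s_h²/n_h, with W_h = N_h/N and N = 2125:
  stratum A: (400/2125)²·5.0²/80 = 0.0110727
  stratum B: (700/2125)²·11.8²/64 = 0.236082
  stratum C: (1025/2125)²·14.7²/214 = 0.234937
V̂(ȳ_st) = 0.482091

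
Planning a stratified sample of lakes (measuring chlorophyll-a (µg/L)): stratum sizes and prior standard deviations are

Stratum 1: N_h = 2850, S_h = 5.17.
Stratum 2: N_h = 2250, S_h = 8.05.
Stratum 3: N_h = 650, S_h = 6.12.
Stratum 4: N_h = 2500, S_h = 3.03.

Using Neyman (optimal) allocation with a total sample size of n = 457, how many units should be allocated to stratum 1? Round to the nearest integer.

Neyman allocation: n_h = n · N_h S_h / Σ N_i S_i, with n = 457.
  stratum 1: N_h·S_h = 2850·5.17 = 14734.50
  stratum 2: N_h·S_h = 2250·8.05 = 18112.50
  stratum 3: N_h·S_h = 650·6.12 = 3978.00
  stratum 4: N_h·S_h = 2500·3.03 = 7575.00
Σ N_h S_h = 44400.00
n for stratum 1 = 457·14734.50/44400.00 = 151.659 → 152

152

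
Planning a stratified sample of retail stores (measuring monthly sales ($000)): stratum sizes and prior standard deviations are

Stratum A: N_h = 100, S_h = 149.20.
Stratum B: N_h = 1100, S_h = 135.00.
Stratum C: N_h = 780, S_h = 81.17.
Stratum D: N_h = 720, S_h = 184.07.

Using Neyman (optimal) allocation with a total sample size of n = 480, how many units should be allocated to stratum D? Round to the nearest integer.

Neyman allocation: n_h = n · N_h S_h / Σ N_i S_i, with n = 480.
  stratum A: N_h·S_h = 100·149.20 = 14920.00
  stratum B: N_h·S_h = 1100·135.00 = 148500.00
  stratum C: N_h·S_h = 780·81.17 = 63312.60
  stratum D: N_h·S_h = 720·184.07 = 132530.40
Σ N_h S_h = 359263.00
n for stratum D = 480·132530.40/359263.00 = 177.070 → 177

177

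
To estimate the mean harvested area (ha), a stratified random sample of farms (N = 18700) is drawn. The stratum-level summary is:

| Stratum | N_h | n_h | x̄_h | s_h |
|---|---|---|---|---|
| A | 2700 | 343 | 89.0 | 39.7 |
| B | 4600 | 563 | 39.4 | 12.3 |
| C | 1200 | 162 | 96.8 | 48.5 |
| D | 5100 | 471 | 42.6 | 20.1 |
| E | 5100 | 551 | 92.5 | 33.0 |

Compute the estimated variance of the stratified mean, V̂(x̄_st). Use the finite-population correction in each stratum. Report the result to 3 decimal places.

V̂(x̄_st) = Σ W_h² (1 − n_h/N_h) s_h²/n_h, with W_h = N_h/N and N = 18700:
  stratum A: (2700/18700)²·(1 − 343/2700)·39.7²/343 = 0.0836232
  stratum B: (4600/18700)²·(1 − 563/4600)·12.3²/563 = 0.0142704
  stratum C: (1200/18700)²·(1 − 162/1200)·48.5²/162 = 0.0517206
  stratum D: (5100/18700)²·(1 − 471/5100)·20.1²/471 = 0.0579089
  stratum E: (5100/18700)²·(1 − 551/5100)·33.0²/551 = 0.131123
V̂(x̄_st) = 0.338646

V̂(x̄_st) ≈ 0.339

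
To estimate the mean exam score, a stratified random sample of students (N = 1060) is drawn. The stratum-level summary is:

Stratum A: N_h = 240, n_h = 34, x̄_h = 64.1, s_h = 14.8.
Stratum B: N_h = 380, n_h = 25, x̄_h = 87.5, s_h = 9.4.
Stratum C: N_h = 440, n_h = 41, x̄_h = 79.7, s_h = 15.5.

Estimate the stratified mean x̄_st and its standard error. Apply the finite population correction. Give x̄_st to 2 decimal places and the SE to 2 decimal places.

x̄_st ≈ 78.96, SE ≈ 1.27

x̄_st = Σ W_h x̄_h = (240·64.1 + 380·87.5 + 440·79.7)/1060 = 78.96415
V̂(x̄_st) = Σ W_h² (1 − n_h/N_h) s_h²/n_h, with W_h = N_h/N and N = 1060:
  stratum A: (240/1060)²·(1 − 34/240)·14.8²/34 = 0.283473
  stratum B: (380/1060)²·(1 − 25/380)·9.4²/25 = 0.424342
  stratum C: (440/1060)²·(1 − 41/440)·15.5²/41 = 0.915574
V̂(x̄_st) = 1.62339
SE(x̄_st) = √1.62339 = 1.27412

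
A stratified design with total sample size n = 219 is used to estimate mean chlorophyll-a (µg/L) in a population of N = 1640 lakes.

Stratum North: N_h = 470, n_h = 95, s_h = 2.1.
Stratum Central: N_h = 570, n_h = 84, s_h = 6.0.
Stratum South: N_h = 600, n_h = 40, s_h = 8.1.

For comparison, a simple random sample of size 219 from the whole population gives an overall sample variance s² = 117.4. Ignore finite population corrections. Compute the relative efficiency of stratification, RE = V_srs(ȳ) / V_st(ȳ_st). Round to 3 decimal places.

V̂(ȳ_st) = Σ W_h² s_h²/n_h, with W_h = N_h/N and N = 1640:
  stratum North: (470/1640)²·2.1²/95 = 0.00381262
  stratum Central: (570/1640)²·6.0²/84 = 0.0517708
  stratum South: (600/1640)²·8.1²/40 = 0.219546
V_st = 0.275129
V_srs = s²/n = 117.4/219 = 0.536073
Relative efficiency = V_srs / V_st = 0.536073/0.275129 = 1.9484

RE ≈ 1.948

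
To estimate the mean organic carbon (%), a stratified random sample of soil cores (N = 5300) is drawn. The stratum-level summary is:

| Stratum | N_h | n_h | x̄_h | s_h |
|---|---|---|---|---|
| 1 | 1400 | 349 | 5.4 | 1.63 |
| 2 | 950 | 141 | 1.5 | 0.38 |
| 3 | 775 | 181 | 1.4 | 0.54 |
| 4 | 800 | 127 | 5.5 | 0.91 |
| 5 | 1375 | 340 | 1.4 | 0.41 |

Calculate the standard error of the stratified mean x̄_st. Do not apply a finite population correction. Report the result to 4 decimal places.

SE(x̄_st) ≈ 0.0279

V̂(x̄_st) = Σ W_h² s_h²/n_h, with W_h = N_h/N and N = 5300:
  stratum 1: (1400/5300)²·1.63²/349 = 0.000531195
  stratum 2: (950/5300)²·0.38²/141 = 3.29036e-05
  stratum 3: (775/5300)²·0.54²/181 = 3.44477e-05
  stratum 4: (800/5300)²·0.91²/127 = 0.000148562
  stratum 5: (1375/5300)²·0.41²/340 = 3.32769e-05
V̂(x̄_st) = 0.000780385
SE(x̄_st) = √0.000780385 = 0.0279354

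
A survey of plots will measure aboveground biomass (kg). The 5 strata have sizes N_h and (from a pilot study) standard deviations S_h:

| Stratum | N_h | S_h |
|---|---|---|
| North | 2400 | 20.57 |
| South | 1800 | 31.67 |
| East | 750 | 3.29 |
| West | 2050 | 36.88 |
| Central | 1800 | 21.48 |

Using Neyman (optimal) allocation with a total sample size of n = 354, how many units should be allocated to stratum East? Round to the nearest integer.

Neyman allocation: n_h = n · N_h S_h / Σ N_i S_i, with n = 354.
  stratum North: N_h·S_h = 2400·20.57 = 49368.00
  stratum South: N_h·S_h = 1800·31.67 = 57006.00
  stratum East: N_h·S_h = 750·3.29 = 2467.50
  stratum West: N_h·S_h = 2050·36.88 = 75604.00
  stratum Central: N_h·S_h = 1800·21.48 = 38664.00
Σ N_h S_h = 223109.50
n for stratum East = 354·2467.50/223109.50 = 3.915 → 4

4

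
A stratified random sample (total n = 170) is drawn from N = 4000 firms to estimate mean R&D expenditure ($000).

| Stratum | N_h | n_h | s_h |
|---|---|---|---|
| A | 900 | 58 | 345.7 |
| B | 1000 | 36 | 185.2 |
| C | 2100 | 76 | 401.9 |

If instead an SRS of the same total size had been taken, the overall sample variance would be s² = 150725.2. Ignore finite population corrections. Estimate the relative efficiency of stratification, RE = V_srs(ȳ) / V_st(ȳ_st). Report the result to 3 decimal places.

V̂(ȳ_st) = Σ W_h² s_h²/n_h, with W_h = N_h/N and N = 4000:
  stratum A: (900/4000)²·345.7²/58 = 104.312
  stratum B: (1000/4000)²·185.2²/36 = 59.5469
  stratum C: (2100/4000)²·401.9²/76 = 585.789
V_st = 749.648
V_srs = s²/n = 150725.2/170 = 886.619
Relative efficiency = V_srs / V_st = 886.619/749.648 = 1.1827

RE ≈ 1.183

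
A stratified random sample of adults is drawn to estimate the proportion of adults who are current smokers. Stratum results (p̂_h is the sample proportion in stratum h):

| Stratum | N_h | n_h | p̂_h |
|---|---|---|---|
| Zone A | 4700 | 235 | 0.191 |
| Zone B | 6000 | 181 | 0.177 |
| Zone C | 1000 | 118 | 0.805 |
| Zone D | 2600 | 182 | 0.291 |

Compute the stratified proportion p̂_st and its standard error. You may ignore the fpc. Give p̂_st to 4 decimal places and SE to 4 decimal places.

N = 14300; stratum weights W_h = N_h/N.
p̂_st = Σ W_h p̂_h = (4700·0.191 + 6000·0.177 + 1000·0.805 + 2600·0.291)/14300 = 0.24624
V̂(p̂_st) = Σ W_h² p̂_h(1−p̂_h)/(n_h−1):
  stratum Zone A: (4700/14300)²·0.191·0.809/234 = 7.13329e-05
  stratum Zone B: (6000/14300)²·0.177·0.823/180 = 0.000142472
  stratum Zone C: (1000/14300)²·0.805·0.195/117 = 6.56104e-06
  stratum Zone D: (2600/14300)²·0.291·0.709/181 = 3.76821e-05
V̂(p̂_st) = 0.000258049; SE = √V̂ = 0.0160639

p̂_st ≈ 0.2462, SE ≈ 0.0161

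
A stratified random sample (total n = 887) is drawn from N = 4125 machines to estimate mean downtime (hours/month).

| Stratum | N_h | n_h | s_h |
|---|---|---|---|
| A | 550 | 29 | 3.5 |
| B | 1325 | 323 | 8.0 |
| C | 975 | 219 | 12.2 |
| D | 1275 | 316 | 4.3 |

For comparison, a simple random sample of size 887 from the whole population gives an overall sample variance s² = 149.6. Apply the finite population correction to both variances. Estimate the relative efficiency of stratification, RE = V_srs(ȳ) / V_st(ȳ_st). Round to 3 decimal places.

RE ≈ 2.355

V̂(ȳ_st) = Σ W_h² (1 − n_h/N_h) s_h²/n_h, with W_h = N_h/N and N = 4125:
  stratum A: (550/4125)²·(1 − 29/550)·3.5²/29 = 0.00711362
  stratum B: (1325/4125)²·(1 − 323/1325)·8.0²/323 = 0.0154601
  stratum C: (975/4125)²·(1 − 219/975)·12.2²/219 = 0.0294411
  stratum D: (1275/4125)²·(1 − 316/1275)·4.3²/316 = 0.00420466
V_st = 0.0562195
V_srs = (1 − 887/4125)·149.6/887 = 0.132392
Relative efficiency = V_srs / V_st = 0.132392/0.0562195 = 2.3549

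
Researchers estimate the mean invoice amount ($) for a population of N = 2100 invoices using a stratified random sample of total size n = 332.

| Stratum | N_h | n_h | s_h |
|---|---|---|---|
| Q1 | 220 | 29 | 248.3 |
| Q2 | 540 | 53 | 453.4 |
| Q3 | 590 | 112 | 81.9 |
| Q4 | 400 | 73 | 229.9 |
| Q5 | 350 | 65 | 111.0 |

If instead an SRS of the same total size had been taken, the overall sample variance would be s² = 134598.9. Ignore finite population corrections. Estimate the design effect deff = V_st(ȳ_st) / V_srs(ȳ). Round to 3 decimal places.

deff ≈ 0.780

V̂(ȳ_st) = Σ W_h² s_h²/n_h, with W_h = N_h/N and N = 2100:
  stratum Q1: (220/2100)²·248.3²/29 = 23.3326
  stratum Q2: (540/2100)²·453.4²/53 = 256.47
  stratum Q3: (590/2100)²·81.9²/112 = 4.72732
  stratum Q4: (400/2100)²·229.9²/73 = 26.2686
  stratum Q5: (350/2100)²·111.0²/65 = 5.26538
V_st = 316.064
V_srs = s²/n = 134598.9/332 = 405.418
deff = V_st / V_srs = 316.064/405.418 = 0.7796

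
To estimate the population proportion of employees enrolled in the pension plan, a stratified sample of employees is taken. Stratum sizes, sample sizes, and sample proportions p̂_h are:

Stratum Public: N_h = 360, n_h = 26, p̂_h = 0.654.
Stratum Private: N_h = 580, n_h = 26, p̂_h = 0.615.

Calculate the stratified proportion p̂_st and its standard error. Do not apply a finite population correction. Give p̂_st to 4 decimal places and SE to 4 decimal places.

p̂_st ≈ 0.6299, SE ≈ 0.0702

N = 940; stratum weights W_h = N_h/N.
p̂_st = Σ W_h p̂_h = (360·0.654 + 580·0.615)/940 = 0.62994
V̂(p̂_st) = Σ W_h² p̂_h(1−p̂_h)/(n_h−1):
  stratum Public: (360/940)²·0.654·0.346/25 = 0.00132759
  stratum Private: (580/940)²·0.615·0.385/25 = 0.00360575
V̂(p̂_st) = 0.00493334; SE = √V̂ = 0.0702378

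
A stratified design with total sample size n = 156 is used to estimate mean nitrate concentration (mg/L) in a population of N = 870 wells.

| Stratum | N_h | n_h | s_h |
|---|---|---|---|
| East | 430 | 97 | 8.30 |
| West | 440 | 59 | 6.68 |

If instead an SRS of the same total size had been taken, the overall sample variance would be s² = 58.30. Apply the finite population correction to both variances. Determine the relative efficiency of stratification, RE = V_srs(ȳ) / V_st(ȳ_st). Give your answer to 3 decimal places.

V̂(ȳ_st) = Σ W_h² (1 − n_h/N_h) s_h²/n_h, with W_h = N_h/N and N = 870:
  stratum East: (430/870)²·(1 − 97/430)·8.30²/97 = 0.134356
  stratum West: (440/870)²·(1 − 59/440)·6.68²/59 = 0.16751
V_st = 0.301866
V_srs = (1 − 156/870)·58.30/156 = 0.306706
Relative efficiency = V_srs / V_st = 0.306706/0.301866 = 1.0160

RE ≈ 1.016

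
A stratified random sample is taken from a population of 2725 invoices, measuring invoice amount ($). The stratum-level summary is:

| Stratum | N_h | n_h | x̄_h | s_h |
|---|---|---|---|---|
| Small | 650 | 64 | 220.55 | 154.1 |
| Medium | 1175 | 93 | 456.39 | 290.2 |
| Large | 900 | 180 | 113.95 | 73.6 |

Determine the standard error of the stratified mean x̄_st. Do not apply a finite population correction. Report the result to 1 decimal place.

SE(x̄_st) ≈ 13.9

V̂(x̄_st) = Σ W_h² s_h²/n_h, with W_h = N_h/N and N = 2725:
  stratum Small: (650/2725)²·154.1²/64 = 21.1115
  stratum Medium: (1175/2725)²·290.2²/93 = 168.366
  stratum Large: (900/2725)²·73.6²/180 = 3.28273
V̂(x̄_st) = 192.76
SE(x̄_st) = √192.76 = 13.8838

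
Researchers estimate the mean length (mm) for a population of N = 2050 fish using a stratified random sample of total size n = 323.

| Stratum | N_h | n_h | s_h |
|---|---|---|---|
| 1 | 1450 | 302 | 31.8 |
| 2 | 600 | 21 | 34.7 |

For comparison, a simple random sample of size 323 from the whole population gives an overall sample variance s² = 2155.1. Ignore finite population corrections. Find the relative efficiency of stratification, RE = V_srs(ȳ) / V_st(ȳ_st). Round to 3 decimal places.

V̂(ȳ_st) = Σ W_h² s_h²/n_h, with W_h = N_h/N and N = 2050:
  stratum 1: (1450/2050)²·31.8²/302 = 1.67523
  stratum 2: (600/2050)²·34.7²/21 = 4.91173
V_st = 6.58696
V_srs = s²/n = 2155.1/323 = 6.67214
Relative efficiency = V_srs / V_st = 6.67214/6.58696 = 1.0129

RE ≈ 1.013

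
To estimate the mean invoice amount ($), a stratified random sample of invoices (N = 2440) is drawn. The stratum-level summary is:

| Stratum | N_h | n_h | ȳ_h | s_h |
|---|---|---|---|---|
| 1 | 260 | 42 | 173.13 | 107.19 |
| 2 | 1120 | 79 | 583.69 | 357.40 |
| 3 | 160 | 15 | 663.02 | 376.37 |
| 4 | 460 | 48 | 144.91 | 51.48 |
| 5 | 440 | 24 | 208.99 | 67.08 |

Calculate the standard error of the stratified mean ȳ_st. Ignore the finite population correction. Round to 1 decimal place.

SE(ȳ_st) ≈ 19.8

V̂(ȳ_st) = Σ W_h² s_h²/n_h, with W_h = N_h/N and N = 2440:
  stratum 1: (260/2440)²·107.19²/42 = 3.10618
  stratum 2: (1120/2440)²·357.40²/79 = 340.674
  stratum 3: (160/2440)²·376.37²/15 = 40.6068
  stratum 4: (460/2440)²·51.48²/48 = 1.96233
  stratum 5: (440/2440)²·67.08²/24 = 6.09678
V̂(ȳ_st) = 392.446
SE(ȳ_st) = √392.446 = 19.8102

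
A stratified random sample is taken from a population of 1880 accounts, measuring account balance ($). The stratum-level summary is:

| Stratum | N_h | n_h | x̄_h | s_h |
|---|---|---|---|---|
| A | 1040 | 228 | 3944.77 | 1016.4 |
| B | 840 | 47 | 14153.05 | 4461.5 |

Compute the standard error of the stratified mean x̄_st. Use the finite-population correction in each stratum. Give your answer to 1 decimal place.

SE(x̄_st) ≈ 284.4

V̂(x̄_st) = Σ W_h² (1 − n_h/N_h) s_h²/n_h, with W_h = N_h/N and N = 1880:
  stratum A: (1040/1880)²·(1 − 228/1040)·1016.4²/228 = 1082.6
  stratum B: (840/1880)²·(1 − 47/840)·4461.5²/47 = 79818
V̂(x̄_st) = 80900.6
SE(x̄_st) = √80900.6 = 284.43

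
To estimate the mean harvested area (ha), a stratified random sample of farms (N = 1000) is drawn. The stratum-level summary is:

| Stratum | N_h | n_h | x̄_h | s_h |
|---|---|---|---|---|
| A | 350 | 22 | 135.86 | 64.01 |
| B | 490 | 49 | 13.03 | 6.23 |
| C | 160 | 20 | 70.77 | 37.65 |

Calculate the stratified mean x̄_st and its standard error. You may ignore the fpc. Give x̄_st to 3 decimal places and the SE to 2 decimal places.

x̄_st = Σ W_h x̄_h = (350·135.86 + 490·13.03 + 160·70.77)/1000 = 65.25890
V̂(x̄_st) = Σ W_h² s_h²/n_h, with W_h = N_h/N and N = 1000:
  stratum A: (350/1000)²·64.01²/22 = 22.8144
  stratum B: (490/1000)²·6.23²/49 = 0.190183
  stratum C: (160/1000)²·37.65²/20 = 1.81443
V̂(x̄_st) = 24.819
SE(x̄_st) = √24.819 = 4.98187

x̄_st ≈ 65.259, SE ≈ 4.98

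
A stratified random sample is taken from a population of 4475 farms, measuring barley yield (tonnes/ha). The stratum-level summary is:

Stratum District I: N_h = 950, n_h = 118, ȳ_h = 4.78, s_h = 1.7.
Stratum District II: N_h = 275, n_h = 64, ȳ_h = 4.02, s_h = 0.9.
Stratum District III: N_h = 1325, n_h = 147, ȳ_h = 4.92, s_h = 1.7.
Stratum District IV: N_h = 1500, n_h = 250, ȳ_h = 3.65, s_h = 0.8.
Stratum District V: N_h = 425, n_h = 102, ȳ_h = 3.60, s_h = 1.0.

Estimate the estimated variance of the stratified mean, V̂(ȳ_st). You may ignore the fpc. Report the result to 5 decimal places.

V̂(ȳ_st) ≈ 0.00325

V̂(ȳ_st) = Σ W_h² s_h²/n_h, with W_h = N_h/N and N = 4475:
  stratum District I: (950/4475)²·1.7²/118 = 0.00110377
  stratum District II: (275/4475)²·0.9²/64 = 4.77952e-05
  stratum District III: (1325/4475)²·1.7²/147 = 0.00172356
  stratum District IV: (1500/4475)²·0.8²/250 = 0.000287631
  stratum District V: (425/4475)²·1.0²/102 = 8.84284e-05
V̂(ȳ_st) = 0.00325118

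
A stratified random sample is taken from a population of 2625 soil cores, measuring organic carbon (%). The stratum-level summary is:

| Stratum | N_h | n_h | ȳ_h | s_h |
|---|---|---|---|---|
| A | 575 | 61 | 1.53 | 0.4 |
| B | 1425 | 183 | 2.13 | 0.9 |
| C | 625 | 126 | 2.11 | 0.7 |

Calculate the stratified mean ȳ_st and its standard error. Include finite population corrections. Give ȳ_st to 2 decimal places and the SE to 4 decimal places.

ȳ_st ≈ 1.99, SE ≈ 0.0378

ȳ_st = Σ W_h ȳ_h = (575·1.53 + 1425·2.13 + 625·2.11)/2625 = 1.99381
V̂(ȳ_st) = Σ W_h² (1 − n_h/N_h) s_h²/n_h, with W_h = N_h/N and N = 2625:
  stratum A: (575/2625)²·(1 − 61/575)·0.4²/61 = 0.000112503
  stratum B: (1425/2625)²·(1 − 183/1425)·0.9²/183 = 0.00113687
  stratum C: (625/2625)²·(1 − 126/625)·0.7²/126 = 0.000176014
V̂(ȳ_st) = 0.00142539
SE(ȳ_st) = √0.00142539 = 0.0377543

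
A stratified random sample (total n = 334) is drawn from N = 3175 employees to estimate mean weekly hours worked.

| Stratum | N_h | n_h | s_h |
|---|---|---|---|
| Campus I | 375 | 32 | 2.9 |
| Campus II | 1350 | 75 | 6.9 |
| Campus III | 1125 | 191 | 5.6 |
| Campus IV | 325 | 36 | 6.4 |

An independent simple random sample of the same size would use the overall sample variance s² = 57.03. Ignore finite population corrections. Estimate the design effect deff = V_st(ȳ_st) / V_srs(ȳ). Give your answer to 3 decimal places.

V̂(ȳ_st) = Σ W_h² s_h²/n_h, with W_h = N_h/N and N = 3175:
  stratum Campus I: (375/3175)²·2.9²/32 = 0.00366624
  stratum Campus II: (1350/3175)²·6.9²/75 = 0.114767
  stratum Campus III: (1125/3175)²·5.6²/191 = 0.0206139
  stratum Campus IV: (325/3175)²·6.4²/36 = 0.0119217
V_st = 0.150969
V_srs = s²/n = 57.03/334 = 0.170749
deff = V_st / V_srs = 0.150969/0.170749 = 0.8842

deff ≈ 0.884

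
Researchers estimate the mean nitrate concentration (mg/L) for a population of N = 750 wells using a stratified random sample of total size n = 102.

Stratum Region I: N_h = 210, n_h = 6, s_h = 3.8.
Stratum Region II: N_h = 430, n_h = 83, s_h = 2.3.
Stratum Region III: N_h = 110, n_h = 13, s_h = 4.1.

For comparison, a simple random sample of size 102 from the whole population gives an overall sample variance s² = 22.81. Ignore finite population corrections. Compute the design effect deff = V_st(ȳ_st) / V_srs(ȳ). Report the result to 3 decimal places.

V̂(ȳ_st) = Σ W_h² s_h²/n_h, with W_h = N_h/N and N = 750:
  stratum Region I: (210/750)²·3.8²/6 = 0.188683
  stratum Region II: (430/750)²·2.3²/83 = 0.0209504
  stratum Region III: (110/750)²·4.1²/13 = 0.0278155
V_st = 0.237449
V_srs = s²/n = 22.81/102 = 0.223627
deff = V_st / V_srs = 0.237449/0.223627 = 1.0618

deff ≈ 1.062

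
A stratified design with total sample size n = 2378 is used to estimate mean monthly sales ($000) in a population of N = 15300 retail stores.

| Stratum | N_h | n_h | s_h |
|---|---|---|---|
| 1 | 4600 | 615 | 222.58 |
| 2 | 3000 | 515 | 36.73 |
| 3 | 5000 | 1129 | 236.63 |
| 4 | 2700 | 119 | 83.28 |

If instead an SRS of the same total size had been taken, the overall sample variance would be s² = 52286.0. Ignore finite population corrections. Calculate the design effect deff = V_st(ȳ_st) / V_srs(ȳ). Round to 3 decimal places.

deff ≈ 0.659

V̂(ȳ_st) = Σ W_h² s_h²/n_h, with W_h = N_h/N and N = 15300:
  stratum 1: (4600/15300)²·222.58²/615 = 7.28165
  stratum 2: (3000/15300)²·36.73²/515 = 0.100715
  stratum 3: (5000/15300)²·236.63²/1129 = 5.29667
  stratum 4: (2700/15300)²·83.28²/119 = 1.81501
V_st = 14.494
V_srs = s²/n = 52286.0/2378 = 21.9874
deff = V_st / V_srs = 14.494/21.9874 = 0.6592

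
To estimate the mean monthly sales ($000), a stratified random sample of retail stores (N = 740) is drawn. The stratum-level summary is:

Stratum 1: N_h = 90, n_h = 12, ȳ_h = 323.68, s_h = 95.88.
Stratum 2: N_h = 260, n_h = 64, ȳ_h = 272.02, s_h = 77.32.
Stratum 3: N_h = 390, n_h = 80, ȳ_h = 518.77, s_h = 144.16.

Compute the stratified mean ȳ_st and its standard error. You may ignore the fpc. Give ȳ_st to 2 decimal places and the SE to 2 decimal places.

ȳ_st ≈ 408.35, SE ≈ 9.75

ȳ_st = Σ W_h ȳ_h = (90·323.68 + 260·272.02 + 390·518.77)/740 = 408.34689
V̂(ȳ_st) = Σ W_h² s_h²/n_h, with W_h = N_h/N and N = 740:
  stratum 1: (90/740)²·95.88²/12 = 11.3317
  stratum 2: (260/740)²·77.32²/64 = 11.5315
  stratum 3: (390/740)²·144.16²/80 = 72.1548
V̂(ȳ_st) = 95.0181
SE(ȳ_st) = √95.0181 = 9.74772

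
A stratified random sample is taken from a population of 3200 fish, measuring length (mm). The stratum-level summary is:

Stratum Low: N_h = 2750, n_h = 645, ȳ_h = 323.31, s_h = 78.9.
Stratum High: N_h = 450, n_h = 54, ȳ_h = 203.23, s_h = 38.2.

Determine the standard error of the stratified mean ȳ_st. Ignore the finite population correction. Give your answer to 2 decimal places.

SE(ȳ_st) ≈ 2.77

V̂(ȳ_st) = Σ W_h² s_h²/n_h, with W_h = N_h/N and N = 3200:
  stratum Low: (2750/3200)²·78.9²/645 = 7.12787
  stratum High: (450/3200)²·38.2²/54 = 0.53439
V̂(ȳ_st) = 7.66226
SE(ȳ_st) = √7.66226 = 2.76808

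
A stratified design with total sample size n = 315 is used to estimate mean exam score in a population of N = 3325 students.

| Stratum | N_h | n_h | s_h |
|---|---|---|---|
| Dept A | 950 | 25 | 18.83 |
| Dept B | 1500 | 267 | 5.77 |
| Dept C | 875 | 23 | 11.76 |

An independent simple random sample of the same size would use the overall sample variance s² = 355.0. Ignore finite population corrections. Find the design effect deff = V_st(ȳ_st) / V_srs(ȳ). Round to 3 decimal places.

deff ≈ 1.419

V̂(ȳ_st) = Σ W_h² s_h²/n_h, with W_h = N_h/N and N = 3325:
  stratum Dept A: (950/3325)²·18.83²/25 = 1.15778
  stratum Dept B: (1500/3325)²·5.77²/267 = 0.025377
  stratum Dept C: (875/3325)²·11.76²/23 = 0.416409
V_st = 1.59956
V_srs = s²/n = 355.0/315 = 1.12698
deff = V_st / V_srs = 1.59956/1.12698 = 1.4193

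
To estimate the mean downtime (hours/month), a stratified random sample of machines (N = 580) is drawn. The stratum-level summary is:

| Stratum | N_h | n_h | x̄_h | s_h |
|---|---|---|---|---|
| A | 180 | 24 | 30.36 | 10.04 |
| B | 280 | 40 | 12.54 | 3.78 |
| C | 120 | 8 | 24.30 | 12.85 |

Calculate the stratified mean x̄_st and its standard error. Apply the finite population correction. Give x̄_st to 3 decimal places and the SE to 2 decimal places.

x̄_st = Σ W_h x̄_h = (180·30.36 + 280·12.54 + 120·24.30)/580 = 20.50345
V̂(x̄_st) = Σ W_h² (1 − n_h/N_h) s_h²/n_h, with W_h = N_h/N and N = 580:
  stratum A: (180/580)²·(1 − 24/180)·10.04²/24 = 0.350588
  stratum B: (280/580)²·(1 − 40/280)·3.78²/40 = 0.0713571
  stratum C: (120/580)²·(1 − 8/120)·12.85²/8 = 0.824631
V̂(x̄_st) = 1.24658
SE(x̄_st) = √1.24658 = 1.1165

x̄_st ≈ 20.503, SE ≈ 1.12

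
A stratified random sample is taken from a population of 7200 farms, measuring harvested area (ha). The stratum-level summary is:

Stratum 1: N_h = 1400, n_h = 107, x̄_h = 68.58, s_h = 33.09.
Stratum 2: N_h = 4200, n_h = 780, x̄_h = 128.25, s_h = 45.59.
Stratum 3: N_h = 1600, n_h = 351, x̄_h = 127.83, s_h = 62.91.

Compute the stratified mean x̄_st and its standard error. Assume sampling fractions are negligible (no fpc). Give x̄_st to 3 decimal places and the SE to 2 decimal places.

x̄_st = Σ W_h x̄_h = (1400·68.58 + 4200·128.25 + 1600·127.83)/7200 = 116.55417
V̂(x̄_st) = Σ W_h² s_h²/n_h, with W_h = N_h/N and N = 7200:
  stratum 1: (1400/7200)²·33.09²/107 = 0.386902
  stratum 2: (4200/7200)²·45.59²/780 = 0.90673
  stratum 3: (1600/7200)²·62.91²/351 = 0.55681
V̂(x̄_st) = 1.85044
SE(x̄_st) = √1.85044 = 1.36031

x̄_st ≈ 116.554, SE ≈ 1.36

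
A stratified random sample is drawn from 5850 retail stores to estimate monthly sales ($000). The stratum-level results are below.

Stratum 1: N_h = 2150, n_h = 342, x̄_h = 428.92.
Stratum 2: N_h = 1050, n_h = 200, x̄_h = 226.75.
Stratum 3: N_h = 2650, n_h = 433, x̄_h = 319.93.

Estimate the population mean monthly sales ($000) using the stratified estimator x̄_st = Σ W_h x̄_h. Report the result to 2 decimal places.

x̄_st ≈ 343.26

N = Σ N_h = 5850. Stratum weights W_h = N_h/N.
x̄_st = (2150·428.92 + 1050·226.75 + 2650·319.93) / 5850 = 343.2615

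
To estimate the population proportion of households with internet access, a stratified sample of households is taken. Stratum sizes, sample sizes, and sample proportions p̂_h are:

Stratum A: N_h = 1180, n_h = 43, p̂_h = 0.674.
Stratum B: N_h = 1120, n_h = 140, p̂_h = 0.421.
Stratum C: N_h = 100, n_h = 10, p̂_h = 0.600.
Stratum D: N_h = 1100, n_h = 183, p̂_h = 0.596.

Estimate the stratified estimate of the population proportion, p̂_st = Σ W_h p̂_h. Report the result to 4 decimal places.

p̂_st ≈ 0.5664

N = 3500; stratum weights W_h = N_h/N.
p̂_st = Σ W_h p̂_h = (1180·0.674 + 1120·0.421 + 100·0.600 + 1100·0.596)/3500 = 0.56641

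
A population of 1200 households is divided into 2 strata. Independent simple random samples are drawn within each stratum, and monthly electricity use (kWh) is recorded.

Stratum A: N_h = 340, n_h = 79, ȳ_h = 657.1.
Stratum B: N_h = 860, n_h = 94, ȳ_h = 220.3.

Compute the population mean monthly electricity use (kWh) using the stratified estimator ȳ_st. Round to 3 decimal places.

ȳ_st ≈ 344.060

N = Σ N_h = 1200. Stratum weights W_h = N_h/N.
ȳ_st = (340·657.1 + 860·220.3) / 1200 = 344.06000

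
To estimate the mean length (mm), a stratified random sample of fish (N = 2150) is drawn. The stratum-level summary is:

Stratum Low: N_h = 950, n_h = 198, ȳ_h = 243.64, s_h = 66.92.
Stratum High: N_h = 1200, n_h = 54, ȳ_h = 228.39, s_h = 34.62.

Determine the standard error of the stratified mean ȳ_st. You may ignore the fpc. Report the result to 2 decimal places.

SE(ȳ_st) ≈ 3.37

V̂(ȳ_st) = Σ W_h² s_h²/n_h, with W_h = N_h/N and N = 2150:
  stratum Low: (950/2150)²·66.92²/198 = 4.41588
  stratum High: (1200/2150)²·34.62²/54 = 6.91426
V̂(ȳ_st) = 11.3301
SE(ȳ_st) = √11.3301 = 3.36603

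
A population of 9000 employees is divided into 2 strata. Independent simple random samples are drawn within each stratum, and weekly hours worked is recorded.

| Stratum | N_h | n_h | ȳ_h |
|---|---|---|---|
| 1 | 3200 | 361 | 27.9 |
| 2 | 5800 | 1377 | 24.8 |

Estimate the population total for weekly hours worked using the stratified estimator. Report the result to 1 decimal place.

τ̂_st ≈ 233120.0

τ̂_st = Σ N_h ȳ_h = 3200·27.9 + 5800·24.8 = 233120.0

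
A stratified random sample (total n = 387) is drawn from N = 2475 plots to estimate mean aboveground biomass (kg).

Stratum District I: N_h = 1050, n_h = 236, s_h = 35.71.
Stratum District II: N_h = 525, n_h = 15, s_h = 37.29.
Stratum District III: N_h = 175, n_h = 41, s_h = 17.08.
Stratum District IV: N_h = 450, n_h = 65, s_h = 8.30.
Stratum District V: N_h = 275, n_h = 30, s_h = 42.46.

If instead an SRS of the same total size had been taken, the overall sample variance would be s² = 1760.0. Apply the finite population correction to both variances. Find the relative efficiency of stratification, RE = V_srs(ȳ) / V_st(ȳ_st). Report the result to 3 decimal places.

V̂(ȳ_st) = Σ W_h² (1 − n_h/N_h) s_h²/n_h, with W_h = N_h/N and N = 2475:
  stratum District I: (1050/2475)²·(1 − 236/1050)·35.71²/236 = 0.75393
  stratum District II: (525/2475)²·(1 − 15/525)·37.29²/15 = 4.05203
  stratum District III: (175/2475)²·(1 − 41/175)·17.08²/41 = 0.0272386
  stratum District IV: (450/2475)²·(1 − 65/450)·8.30²/65 = 0.0299754
  stratum District V: (275/2475)²·(1 − 30/275)·42.46²/30 = 0.660978
V_st = 5.52415
V_srs = (1 − 387/2475)·1760.0/387 = 3.83669
Relative efficiency = V_srs / V_st = 3.83669/5.52415 = 0.6945

RE ≈ 0.695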